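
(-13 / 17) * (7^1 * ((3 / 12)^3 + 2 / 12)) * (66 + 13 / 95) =-4002271 / 62016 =-64.54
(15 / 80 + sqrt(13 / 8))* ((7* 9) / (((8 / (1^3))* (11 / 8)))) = 189 / 176 + 63* sqrt(26) / 44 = 8.37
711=711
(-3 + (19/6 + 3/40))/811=29/97320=0.00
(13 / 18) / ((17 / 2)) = 13 / 153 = 0.08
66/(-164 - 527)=-0.10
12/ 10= 6/ 5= 1.20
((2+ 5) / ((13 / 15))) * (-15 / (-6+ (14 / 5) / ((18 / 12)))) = 23625 / 806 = 29.31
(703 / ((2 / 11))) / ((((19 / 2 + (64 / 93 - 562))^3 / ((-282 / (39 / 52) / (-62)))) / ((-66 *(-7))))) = -69709983213024 / 1081214467788853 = -0.06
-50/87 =-0.57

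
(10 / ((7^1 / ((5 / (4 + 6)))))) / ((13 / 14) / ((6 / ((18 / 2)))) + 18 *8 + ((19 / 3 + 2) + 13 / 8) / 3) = 360 / 74951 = 0.00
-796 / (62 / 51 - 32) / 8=10149 / 3140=3.23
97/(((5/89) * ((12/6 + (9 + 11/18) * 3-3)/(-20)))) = -207192/167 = -1240.67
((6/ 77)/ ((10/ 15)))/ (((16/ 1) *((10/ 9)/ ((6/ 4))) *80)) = 243/ 1971200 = 0.00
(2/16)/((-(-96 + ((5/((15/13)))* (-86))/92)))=69/55228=0.00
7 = 7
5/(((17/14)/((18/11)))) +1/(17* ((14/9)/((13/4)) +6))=956367/141746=6.75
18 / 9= 2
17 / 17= 1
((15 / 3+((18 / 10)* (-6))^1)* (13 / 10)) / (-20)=377 / 1000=0.38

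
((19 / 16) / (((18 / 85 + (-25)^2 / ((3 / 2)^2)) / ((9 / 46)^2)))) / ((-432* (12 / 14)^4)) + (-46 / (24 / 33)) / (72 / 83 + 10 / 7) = -27.55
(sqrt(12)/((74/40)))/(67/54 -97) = -2160 * sqrt(3)/191327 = -0.02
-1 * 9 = -9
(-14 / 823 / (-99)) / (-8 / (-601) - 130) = -4207 / 3182573097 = -0.00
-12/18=-2/3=-0.67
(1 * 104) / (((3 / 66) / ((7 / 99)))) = 1456 / 9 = 161.78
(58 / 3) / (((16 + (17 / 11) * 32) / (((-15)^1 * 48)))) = -638 / 3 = -212.67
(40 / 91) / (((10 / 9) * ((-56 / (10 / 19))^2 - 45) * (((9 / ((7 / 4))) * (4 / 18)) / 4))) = 0.00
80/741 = 0.11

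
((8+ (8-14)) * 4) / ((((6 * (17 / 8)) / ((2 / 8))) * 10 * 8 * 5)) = 1 / 2550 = 0.00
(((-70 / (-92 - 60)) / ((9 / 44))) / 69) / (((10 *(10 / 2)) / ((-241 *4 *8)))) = -296912 / 58995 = -5.03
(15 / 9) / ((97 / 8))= 0.14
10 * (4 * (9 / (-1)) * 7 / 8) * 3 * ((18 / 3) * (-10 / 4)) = 14175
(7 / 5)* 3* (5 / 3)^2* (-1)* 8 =-280 / 3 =-93.33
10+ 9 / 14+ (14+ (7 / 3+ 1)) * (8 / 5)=8059 / 210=38.38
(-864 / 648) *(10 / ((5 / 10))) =-80 / 3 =-26.67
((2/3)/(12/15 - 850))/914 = -0.00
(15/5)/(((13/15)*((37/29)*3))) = 435/481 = 0.90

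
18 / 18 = 1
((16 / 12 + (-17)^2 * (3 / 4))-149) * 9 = 2487 / 4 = 621.75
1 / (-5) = -1 / 5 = -0.20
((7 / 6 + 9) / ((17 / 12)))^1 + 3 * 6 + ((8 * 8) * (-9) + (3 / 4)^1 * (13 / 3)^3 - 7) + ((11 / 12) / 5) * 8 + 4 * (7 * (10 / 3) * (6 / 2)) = -658907 / 3060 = -215.33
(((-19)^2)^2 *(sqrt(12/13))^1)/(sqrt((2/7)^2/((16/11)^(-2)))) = 10034717 *sqrt(39)/208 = 301282.63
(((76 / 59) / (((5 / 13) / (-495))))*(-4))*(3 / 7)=1173744 / 413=2842.00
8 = 8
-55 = -55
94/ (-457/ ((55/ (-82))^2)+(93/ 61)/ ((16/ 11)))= -0.09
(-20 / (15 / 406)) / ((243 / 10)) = -16240 / 729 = -22.28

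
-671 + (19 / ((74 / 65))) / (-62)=-3079783 / 4588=-671.27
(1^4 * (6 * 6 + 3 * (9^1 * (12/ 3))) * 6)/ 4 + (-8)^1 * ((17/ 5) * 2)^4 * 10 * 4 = -85498504/ 125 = -683988.03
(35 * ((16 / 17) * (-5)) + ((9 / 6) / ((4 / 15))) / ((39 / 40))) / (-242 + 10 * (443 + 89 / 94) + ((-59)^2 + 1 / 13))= -1650875 / 79757047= -0.02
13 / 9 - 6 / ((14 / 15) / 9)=-3554 / 63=-56.41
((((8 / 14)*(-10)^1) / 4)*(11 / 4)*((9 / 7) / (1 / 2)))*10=-4950 / 49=-101.02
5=5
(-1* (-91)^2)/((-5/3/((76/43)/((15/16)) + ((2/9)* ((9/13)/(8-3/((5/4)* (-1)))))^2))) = 6807904621/726700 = 9368.25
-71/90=-0.79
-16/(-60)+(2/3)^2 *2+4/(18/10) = 152/45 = 3.38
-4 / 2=-2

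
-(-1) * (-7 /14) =-1 /2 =-0.50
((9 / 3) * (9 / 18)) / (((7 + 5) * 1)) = 1 / 8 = 0.12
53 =53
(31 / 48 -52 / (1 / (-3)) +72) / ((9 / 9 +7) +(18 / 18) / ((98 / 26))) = 107555 / 3888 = 27.66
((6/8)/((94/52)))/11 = 39/1034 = 0.04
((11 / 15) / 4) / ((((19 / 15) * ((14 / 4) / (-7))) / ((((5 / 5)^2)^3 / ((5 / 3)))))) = -33 / 190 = -0.17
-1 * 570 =-570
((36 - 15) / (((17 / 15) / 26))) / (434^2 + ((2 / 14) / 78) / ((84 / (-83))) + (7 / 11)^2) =45450765360 / 17769966498269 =0.00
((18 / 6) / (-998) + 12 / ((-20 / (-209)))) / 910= 625731 / 4540900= 0.14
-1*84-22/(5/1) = -442/5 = -88.40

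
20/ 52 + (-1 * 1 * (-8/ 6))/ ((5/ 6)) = 129/ 65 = 1.98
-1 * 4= -4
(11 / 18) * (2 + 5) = 77 / 18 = 4.28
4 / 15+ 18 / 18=19 / 15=1.27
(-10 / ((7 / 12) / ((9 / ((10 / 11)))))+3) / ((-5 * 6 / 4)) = 778 / 35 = 22.23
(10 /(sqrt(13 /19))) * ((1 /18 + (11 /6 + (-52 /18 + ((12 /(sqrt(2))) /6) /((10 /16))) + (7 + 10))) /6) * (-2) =16 * sqrt(247) * (-10 - sqrt(2)) /39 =-73.60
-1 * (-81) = 81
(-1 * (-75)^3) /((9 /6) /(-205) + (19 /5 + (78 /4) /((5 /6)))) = 172968750 /11149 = 15514.28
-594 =-594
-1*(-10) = 10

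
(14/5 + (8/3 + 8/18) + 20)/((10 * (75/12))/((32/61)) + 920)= 74624/2992725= 0.02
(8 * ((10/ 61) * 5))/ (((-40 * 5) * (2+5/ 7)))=-14/ 1159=-0.01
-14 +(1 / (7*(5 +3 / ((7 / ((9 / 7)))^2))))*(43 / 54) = -9244739 / 661392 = -13.98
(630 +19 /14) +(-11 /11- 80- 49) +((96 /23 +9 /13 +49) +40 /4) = 2366025 /4186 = 565.22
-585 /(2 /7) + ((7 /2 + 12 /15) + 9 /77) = -786587 /385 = -2043.08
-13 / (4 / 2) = -13 / 2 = -6.50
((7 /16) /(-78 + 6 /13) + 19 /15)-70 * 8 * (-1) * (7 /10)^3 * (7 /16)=4913051 /57600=85.30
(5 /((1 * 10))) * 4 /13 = 2 /13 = 0.15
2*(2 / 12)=1 / 3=0.33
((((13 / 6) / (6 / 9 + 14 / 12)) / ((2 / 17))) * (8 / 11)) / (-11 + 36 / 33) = -884 / 1199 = -0.74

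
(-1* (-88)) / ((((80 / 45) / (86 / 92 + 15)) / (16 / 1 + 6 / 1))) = 798237 / 46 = 17352.98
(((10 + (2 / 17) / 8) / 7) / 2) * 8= 681 / 119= 5.72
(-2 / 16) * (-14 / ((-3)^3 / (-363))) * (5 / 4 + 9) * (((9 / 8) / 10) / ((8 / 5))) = 34727 / 2048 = 16.96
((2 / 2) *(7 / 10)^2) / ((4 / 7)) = 343 / 400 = 0.86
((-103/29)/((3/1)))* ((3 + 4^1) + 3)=-1030/87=-11.84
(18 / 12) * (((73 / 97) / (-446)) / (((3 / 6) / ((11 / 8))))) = -0.01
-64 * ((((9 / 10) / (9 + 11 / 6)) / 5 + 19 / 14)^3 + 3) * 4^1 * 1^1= -2107200277000864 / 1471818359375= -1431.70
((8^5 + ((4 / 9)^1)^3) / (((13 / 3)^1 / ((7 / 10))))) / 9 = 83607776 / 142155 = 588.15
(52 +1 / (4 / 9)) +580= 2537 / 4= 634.25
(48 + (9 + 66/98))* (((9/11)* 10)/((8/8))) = 254340/539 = 471.87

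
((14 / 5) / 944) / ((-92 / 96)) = -21 / 6785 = -0.00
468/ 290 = 234/ 145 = 1.61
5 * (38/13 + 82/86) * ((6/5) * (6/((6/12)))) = 156024/559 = 279.11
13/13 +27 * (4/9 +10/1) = 283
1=1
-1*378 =-378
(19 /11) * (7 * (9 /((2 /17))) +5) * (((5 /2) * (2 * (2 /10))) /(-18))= -20539 /396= -51.87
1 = 1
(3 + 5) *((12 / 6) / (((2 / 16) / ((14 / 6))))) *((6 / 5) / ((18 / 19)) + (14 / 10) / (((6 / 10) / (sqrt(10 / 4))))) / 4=4256 / 45 + 784 *sqrt(10) / 9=370.05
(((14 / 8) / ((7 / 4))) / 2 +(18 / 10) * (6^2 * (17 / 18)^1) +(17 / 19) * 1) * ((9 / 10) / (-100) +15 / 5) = 35571963 / 190000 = 187.22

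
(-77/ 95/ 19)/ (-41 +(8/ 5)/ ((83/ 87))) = 6391/ 5891159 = 0.00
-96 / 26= -48 / 13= -3.69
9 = 9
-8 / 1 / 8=-1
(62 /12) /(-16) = -0.32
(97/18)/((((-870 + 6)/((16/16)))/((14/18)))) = -679/139968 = -0.00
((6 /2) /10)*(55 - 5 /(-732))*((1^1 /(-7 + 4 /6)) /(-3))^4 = 8053 /63596648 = 0.00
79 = 79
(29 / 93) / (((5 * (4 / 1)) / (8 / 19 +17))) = 9599 / 35340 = 0.27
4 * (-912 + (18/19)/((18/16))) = -69248/19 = -3644.63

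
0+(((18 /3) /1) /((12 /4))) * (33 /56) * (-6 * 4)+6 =-156 /7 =-22.29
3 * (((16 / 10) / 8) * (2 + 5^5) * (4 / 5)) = 37524 / 25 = 1500.96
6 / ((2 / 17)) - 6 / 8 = 201 / 4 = 50.25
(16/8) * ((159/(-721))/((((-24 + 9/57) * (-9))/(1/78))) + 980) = 74898892153/38213721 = 1960.00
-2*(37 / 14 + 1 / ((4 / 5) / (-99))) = 3391 / 14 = 242.21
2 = 2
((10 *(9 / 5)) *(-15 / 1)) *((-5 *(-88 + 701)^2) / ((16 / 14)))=443877131.25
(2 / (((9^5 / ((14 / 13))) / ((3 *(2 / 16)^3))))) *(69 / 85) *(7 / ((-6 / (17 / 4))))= -1127 / 1310100480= -0.00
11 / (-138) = -11 / 138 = -0.08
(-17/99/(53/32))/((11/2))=-0.02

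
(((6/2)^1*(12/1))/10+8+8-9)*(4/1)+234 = 276.40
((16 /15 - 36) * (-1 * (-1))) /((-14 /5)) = 262 /21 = 12.48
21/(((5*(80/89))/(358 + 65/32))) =21532749/12800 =1682.25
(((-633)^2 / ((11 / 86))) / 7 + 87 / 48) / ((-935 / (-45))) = 4962152673 / 230384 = 21538.62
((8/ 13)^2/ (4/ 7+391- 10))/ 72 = 56/ 4062591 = 0.00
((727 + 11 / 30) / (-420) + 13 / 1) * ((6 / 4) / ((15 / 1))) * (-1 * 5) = -141979 / 25200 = -5.63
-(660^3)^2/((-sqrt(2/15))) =41326975008000000 * sqrt(30) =226357164453338428.02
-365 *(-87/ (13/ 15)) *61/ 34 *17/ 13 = 29055825/ 338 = 85963.98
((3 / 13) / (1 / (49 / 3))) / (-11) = -49 / 143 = -0.34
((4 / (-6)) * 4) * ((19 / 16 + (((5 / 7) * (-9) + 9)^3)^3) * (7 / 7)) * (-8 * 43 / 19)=546016642680412 / 2300155599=237382.48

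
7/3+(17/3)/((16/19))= 145/16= 9.06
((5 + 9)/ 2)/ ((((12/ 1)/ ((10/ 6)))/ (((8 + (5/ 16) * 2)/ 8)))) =805/ 768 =1.05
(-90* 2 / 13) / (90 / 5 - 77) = 180 / 767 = 0.23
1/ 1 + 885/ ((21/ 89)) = 26262/ 7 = 3751.71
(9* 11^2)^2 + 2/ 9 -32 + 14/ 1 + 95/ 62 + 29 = 1185933.75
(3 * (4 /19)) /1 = 0.63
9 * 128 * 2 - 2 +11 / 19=43749 / 19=2302.58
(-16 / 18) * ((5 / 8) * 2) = -10 / 9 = -1.11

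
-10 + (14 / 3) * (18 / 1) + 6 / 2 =77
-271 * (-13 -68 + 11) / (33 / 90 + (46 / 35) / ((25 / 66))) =99592500 / 20141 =4944.76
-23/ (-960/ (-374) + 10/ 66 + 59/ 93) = -133331/ 19436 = -6.86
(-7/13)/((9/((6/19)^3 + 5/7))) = -0.04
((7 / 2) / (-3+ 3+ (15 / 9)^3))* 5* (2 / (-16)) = -189 / 400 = -0.47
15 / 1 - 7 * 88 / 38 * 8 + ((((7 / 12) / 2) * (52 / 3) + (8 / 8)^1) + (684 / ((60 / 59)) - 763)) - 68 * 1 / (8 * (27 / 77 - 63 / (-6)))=-190314953 / 952470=-199.81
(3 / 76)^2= 9 / 5776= 0.00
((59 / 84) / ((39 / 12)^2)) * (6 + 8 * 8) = 2360 / 507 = 4.65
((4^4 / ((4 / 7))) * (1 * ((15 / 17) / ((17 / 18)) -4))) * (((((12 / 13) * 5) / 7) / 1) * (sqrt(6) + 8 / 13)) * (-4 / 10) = 10887168 / 48841 + 1360896 * sqrt(6) / 3757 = 1110.19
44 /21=2.10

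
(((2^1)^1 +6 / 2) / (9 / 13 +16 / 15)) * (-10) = -9750 / 343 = -28.43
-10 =-10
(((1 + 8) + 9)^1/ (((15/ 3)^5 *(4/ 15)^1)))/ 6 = 9/ 2500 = 0.00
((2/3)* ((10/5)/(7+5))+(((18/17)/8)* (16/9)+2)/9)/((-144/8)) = -55/2754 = -0.02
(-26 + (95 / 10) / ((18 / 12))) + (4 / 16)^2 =-941 / 48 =-19.60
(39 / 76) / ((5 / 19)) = 39 / 20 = 1.95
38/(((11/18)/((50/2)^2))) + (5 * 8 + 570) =434210/11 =39473.64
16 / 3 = 5.33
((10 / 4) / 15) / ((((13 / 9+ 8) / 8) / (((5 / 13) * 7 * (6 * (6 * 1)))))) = 3024 / 221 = 13.68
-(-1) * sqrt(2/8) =1/2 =0.50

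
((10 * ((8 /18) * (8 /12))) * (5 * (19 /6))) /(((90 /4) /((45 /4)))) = 1900 /81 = 23.46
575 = 575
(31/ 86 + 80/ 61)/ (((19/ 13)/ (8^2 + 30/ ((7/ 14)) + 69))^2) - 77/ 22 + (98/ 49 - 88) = 27522329907/ 946903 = 29065.63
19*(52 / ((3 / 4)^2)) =15808 / 9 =1756.44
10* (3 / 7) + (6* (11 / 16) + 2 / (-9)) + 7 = 7655 / 504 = 15.19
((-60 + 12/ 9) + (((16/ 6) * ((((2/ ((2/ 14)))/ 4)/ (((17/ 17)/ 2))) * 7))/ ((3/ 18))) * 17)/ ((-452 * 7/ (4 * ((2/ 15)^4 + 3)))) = -6046476928/ 120133125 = -50.33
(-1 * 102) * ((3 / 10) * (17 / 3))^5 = -72412707 / 50000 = -1448.25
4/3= 1.33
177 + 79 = 256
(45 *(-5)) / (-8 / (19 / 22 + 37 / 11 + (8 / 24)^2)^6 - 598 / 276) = 108473273669547587070 / 1045135895554990961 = 103.79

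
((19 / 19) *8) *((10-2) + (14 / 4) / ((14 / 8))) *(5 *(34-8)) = 10400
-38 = -38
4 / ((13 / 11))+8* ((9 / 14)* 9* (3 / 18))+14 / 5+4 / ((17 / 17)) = 8144 / 455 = 17.90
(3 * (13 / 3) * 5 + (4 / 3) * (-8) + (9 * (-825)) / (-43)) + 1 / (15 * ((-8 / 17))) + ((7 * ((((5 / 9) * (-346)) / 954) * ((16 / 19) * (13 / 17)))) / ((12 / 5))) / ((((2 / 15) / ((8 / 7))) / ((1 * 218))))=-1145490138023 / 2385019080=-480.29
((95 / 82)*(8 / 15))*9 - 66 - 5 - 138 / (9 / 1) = -9935 / 123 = -80.77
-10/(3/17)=-170/3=-56.67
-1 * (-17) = 17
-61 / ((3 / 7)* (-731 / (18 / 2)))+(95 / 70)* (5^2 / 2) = 383093 / 20468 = 18.72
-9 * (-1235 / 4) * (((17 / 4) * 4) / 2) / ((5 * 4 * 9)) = 4199 / 32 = 131.22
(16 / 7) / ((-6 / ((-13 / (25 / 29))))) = 5.74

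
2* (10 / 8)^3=125 / 32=3.91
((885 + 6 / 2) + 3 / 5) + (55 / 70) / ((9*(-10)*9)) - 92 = 9033433 / 11340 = 796.60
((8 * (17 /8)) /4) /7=17 /28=0.61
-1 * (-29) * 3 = 87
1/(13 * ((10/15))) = 3/26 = 0.12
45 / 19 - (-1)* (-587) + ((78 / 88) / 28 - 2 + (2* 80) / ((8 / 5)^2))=-12268131 / 23408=-524.10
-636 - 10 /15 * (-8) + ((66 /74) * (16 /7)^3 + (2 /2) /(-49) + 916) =11268223 /38073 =295.96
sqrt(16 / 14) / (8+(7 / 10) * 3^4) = 20 * sqrt(14) / 4529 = 0.02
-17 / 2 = -8.50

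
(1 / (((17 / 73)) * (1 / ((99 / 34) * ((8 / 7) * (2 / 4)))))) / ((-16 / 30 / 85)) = -542025 / 476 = -1138.71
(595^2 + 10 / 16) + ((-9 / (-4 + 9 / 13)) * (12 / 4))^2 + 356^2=7112411565 / 14792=480828.26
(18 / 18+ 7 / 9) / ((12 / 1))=4 / 27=0.15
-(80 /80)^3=-1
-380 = -380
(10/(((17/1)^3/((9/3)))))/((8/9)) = 135/19652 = 0.01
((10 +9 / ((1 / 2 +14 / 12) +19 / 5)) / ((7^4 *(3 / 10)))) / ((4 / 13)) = 62075 / 1181292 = 0.05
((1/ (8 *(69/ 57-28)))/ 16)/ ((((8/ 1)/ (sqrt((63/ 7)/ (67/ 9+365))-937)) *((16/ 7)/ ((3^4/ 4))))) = 10094301/ 33357824-96957 *sqrt(838)/ 55907713024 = 0.30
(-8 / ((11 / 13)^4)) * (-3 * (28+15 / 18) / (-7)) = -19764212 / 102487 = -192.85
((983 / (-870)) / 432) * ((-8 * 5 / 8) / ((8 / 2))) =983 / 300672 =0.00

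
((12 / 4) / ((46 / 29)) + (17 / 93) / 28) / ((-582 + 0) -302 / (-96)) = -0.00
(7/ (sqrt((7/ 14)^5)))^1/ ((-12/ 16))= -112*sqrt(2)/ 3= -52.80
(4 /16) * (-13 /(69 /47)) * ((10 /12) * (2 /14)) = -3055 /11592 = -0.26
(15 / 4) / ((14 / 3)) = 45 / 56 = 0.80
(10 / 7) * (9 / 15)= 0.86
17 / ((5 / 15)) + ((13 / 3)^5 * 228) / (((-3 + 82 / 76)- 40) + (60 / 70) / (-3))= -7459680551 / 909387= -8202.98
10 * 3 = 30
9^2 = 81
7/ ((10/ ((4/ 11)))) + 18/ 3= 344/ 55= 6.25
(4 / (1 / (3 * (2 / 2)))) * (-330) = -3960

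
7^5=16807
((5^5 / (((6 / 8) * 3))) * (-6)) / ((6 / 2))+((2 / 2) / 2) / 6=-99997 / 36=-2777.69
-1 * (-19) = 19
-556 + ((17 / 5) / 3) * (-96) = -3324 / 5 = -664.80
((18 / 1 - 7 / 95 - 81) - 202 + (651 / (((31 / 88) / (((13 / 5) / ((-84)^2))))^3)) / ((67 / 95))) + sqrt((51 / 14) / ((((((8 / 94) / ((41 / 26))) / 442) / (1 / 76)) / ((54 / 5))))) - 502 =-766505620701635833 / 999259442130600 + 153 * sqrt(1281455) / 2660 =-701.96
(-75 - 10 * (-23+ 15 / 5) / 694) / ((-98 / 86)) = 1114775 / 17003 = 65.56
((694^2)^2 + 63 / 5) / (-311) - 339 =-745894990.15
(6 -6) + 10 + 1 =11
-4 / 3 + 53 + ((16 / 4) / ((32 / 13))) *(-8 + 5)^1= 1123 / 24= 46.79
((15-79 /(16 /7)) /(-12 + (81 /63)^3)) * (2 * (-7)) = -27.74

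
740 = 740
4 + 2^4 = 20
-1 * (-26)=26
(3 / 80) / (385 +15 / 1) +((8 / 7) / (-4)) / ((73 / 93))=-5950467 / 16352000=-0.36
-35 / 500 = -7 / 100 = -0.07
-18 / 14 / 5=-9 / 35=-0.26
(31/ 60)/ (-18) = -31/ 1080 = -0.03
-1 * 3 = -3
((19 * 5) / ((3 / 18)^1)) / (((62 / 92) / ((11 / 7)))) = 288420 / 217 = 1329.12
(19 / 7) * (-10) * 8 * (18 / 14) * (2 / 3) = -9120 / 49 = -186.12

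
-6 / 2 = -3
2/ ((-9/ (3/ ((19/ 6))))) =-4/ 19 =-0.21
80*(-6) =-480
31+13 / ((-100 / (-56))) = 957 / 25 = 38.28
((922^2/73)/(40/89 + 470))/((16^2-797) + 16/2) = -37828738/814559915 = -0.05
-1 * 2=-2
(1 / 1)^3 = 1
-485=-485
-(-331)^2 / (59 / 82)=-8984002 / 59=-152271.22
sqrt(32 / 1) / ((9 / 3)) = 4 * sqrt(2) / 3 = 1.89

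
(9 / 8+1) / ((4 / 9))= 153 / 32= 4.78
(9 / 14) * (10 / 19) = 45 / 133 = 0.34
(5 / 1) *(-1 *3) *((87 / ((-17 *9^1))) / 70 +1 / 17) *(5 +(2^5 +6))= -7783 / 238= -32.70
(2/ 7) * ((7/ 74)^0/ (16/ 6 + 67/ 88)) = 528/ 6335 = 0.08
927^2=859329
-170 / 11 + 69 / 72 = -3827 / 264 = -14.50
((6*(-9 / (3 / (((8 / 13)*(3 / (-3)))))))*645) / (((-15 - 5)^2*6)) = 387 / 130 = 2.98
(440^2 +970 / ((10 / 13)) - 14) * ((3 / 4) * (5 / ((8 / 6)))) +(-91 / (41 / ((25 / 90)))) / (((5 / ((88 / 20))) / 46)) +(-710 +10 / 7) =113088628873 / 206640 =547273.66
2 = 2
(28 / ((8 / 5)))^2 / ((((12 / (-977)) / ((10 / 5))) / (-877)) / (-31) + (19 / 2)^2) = 6507616255 / 1917754663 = 3.39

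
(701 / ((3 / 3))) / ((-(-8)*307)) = 701 / 2456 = 0.29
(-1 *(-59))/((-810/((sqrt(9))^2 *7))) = -413/90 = -4.59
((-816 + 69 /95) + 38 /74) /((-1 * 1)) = 2863882 /3515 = 814.76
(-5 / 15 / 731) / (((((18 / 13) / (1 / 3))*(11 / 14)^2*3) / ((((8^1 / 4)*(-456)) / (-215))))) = -387296 / 1540374165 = -0.00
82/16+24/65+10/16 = 1591/260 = 6.12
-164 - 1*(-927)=763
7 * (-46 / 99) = -322 / 99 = -3.25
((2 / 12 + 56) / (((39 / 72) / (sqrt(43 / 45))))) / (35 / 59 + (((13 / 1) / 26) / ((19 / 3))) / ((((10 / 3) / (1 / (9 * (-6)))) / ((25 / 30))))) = 170.97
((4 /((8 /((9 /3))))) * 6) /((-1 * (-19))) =9 /19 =0.47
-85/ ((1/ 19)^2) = -30685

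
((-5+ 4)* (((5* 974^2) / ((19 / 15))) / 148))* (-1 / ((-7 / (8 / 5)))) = -28460280 / 4921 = -5783.43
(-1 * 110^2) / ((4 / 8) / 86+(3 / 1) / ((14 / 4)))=-14568400 / 1039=-14021.56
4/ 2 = 2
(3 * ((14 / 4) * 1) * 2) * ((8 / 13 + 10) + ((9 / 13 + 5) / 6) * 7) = 4711 / 13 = 362.38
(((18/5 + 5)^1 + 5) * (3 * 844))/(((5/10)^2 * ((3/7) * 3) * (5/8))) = 12855808/75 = 171410.77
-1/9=-0.11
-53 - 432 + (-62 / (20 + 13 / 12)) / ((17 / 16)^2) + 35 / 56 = -284852087 / 584936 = -486.98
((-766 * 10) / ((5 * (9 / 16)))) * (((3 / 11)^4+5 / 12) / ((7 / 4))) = -1818226624 / 2767149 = -657.08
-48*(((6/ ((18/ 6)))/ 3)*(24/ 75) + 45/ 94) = -39032/ 1175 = -33.22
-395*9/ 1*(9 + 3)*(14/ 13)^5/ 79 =-290424960/ 371293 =-782.20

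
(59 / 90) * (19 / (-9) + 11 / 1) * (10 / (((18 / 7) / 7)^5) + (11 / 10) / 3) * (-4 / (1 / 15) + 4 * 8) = -5834544609754 / 23914845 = -243971.67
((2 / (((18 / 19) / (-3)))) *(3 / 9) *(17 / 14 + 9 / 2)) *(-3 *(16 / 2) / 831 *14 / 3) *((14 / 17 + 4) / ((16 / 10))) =623200 / 127143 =4.90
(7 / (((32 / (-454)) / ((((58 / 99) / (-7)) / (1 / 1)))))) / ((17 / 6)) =6583 / 2244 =2.93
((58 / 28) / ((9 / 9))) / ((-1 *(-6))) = 29 / 84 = 0.35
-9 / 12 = -3 / 4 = -0.75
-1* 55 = -55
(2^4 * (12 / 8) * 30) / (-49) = -14.69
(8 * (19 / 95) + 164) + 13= 178.60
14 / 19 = 0.74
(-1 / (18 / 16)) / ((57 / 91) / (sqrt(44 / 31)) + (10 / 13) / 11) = 2242240 / 9794781 - 304304 * sqrt(341) / 3264927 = -1.49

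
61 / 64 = 0.95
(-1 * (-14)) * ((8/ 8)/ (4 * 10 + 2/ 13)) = 91/ 261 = 0.35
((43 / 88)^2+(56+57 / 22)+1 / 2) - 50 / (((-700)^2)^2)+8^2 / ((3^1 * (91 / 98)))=82.30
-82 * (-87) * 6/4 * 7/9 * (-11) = -91553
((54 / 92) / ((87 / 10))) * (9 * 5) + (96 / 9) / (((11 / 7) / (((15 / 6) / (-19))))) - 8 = -2449517 / 418209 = -5.86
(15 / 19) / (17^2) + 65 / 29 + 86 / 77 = 41210504 / 12261403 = 3.36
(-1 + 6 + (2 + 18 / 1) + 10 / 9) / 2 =235 / 18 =13.06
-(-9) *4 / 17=36 / 17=2.12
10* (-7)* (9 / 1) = -630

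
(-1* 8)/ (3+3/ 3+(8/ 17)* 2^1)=-34/ 21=-1.62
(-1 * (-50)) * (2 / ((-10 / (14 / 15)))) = -28 / 3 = -9.33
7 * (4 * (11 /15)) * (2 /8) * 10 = 154 /3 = 51.33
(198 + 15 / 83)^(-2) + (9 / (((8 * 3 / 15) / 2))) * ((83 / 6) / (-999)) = -12474225791 / 80088601896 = -0.16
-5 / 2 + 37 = 34.50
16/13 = 1.23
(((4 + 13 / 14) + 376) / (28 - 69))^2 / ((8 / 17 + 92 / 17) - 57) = -483495113 / 286314644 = -1.69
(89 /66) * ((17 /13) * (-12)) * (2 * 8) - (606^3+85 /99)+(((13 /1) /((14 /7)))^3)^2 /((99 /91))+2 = -555300168377 /2496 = -222476029.00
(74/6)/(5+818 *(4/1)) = 37/9831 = 0.00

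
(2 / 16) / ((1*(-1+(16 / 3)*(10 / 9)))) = 27 / 1064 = 0.03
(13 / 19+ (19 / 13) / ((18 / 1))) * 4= 6806 / 2223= 3.06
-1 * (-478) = 478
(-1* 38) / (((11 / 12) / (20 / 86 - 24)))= 466032 / 473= 985.27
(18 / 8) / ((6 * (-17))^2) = 1 / 4624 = 0.00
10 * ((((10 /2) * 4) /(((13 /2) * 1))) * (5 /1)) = 2000 /13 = 153.85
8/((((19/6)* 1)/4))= 10.11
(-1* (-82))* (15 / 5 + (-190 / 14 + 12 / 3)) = -3772 / 7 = -538.86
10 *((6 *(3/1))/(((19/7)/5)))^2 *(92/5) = 73029600/361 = 202298.06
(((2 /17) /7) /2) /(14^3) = 1 /326536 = 0.00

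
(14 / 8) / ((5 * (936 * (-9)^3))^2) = 7 / 46559333433600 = 0.00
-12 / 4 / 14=-3 / 14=-0.21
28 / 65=0.43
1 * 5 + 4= 9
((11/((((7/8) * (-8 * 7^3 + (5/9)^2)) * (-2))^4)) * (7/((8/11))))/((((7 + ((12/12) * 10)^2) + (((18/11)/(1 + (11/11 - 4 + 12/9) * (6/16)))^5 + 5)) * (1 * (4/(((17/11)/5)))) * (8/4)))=1296418165725177/285361871724318168739355601862300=0.00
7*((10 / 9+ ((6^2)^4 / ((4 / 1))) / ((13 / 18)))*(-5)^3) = -59521505750 / 117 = -508730818.38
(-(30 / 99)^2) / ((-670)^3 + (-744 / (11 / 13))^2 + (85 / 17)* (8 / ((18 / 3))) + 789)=100 / 326688112263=0.00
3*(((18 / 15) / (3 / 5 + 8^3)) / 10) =9 / 12815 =0.00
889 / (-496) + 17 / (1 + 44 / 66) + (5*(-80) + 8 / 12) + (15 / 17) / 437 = -21607038323 / 55271760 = -390.92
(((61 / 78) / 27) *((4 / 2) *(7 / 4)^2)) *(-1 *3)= -2989 / 5616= -0.53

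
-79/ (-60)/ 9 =79/ 540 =0.15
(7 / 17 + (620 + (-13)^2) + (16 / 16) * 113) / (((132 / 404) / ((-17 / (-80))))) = 1549441 / 2640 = 586.91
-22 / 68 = -11 / 34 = -0.32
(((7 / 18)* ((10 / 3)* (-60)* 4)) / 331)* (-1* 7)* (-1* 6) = -39200 / 993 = -39.48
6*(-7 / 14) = -3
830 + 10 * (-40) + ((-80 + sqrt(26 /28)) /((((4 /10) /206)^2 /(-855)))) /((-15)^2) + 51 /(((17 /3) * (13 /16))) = 1048174934 /13 - 1007855 * sqrt(182) /14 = 79657647.70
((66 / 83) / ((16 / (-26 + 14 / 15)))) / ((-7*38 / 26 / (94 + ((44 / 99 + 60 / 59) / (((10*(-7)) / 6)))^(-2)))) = 638377846249 / 33237104320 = 19.21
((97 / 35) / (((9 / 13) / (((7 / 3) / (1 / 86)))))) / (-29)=-108446 / 3915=-27.70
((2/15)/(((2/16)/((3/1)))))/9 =16/45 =0.36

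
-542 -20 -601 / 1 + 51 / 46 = -53447 / 46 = -1161.89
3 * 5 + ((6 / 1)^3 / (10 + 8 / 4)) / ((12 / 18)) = 42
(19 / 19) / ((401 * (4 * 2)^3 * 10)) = 1 / 2053120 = 0.00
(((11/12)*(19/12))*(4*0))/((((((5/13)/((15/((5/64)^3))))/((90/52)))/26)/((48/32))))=0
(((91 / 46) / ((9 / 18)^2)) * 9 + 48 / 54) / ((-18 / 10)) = -40.06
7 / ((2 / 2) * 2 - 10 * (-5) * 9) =7 / 452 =0.02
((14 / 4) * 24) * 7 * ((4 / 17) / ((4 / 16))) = 9408 / 17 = 553.41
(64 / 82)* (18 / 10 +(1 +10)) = 2048 / 205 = 9.99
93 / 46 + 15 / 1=783 / 46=17.02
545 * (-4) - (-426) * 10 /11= -19720 /11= -1792.73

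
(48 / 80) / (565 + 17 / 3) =9 / 8560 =0.00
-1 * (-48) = 48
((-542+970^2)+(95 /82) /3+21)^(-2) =60516 /53515109106222241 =0.00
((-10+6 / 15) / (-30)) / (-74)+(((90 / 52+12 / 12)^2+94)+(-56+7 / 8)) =57937517 / 1250600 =46.33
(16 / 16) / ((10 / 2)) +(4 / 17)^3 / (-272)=83501 / 417605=0.20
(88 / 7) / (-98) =-0.13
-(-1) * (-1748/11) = -1748/11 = -158.91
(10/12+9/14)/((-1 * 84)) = -31/1764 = -0.02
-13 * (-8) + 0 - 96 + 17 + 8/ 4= 27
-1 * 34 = -34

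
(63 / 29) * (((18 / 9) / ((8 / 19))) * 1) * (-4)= -41.28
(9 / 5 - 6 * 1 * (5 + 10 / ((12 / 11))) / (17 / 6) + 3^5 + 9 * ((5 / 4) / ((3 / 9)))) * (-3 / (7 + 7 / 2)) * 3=-213.04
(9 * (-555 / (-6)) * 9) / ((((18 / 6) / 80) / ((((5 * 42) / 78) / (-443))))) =-6993000 / 5759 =-1214.27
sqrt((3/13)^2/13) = 0.06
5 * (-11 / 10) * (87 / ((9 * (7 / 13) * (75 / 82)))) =-170027 / 1575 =-107.95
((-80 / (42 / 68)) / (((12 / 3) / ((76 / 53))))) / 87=-51680 / 96831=-0.53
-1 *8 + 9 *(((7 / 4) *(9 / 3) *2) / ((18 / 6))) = 47 / 2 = 23.50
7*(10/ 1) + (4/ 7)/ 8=70.07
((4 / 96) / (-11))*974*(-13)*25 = 158275 / 132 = 1199.05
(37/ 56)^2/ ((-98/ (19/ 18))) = -26011/ 5531904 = -0.00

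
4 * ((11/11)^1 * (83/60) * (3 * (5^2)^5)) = 162109375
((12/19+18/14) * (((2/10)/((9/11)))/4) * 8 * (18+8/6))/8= 5423/2394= 2.27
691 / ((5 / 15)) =2073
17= 17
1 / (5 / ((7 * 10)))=14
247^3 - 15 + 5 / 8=120553669 / 8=15069208.62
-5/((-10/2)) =1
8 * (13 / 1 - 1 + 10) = 176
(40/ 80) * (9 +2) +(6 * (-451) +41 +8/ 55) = -292529/ 110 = -2659.35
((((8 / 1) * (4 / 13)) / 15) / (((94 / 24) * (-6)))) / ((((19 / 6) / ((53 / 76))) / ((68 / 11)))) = -115328 / 12131405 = -0.01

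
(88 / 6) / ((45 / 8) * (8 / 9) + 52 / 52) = 22 / 9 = 2.44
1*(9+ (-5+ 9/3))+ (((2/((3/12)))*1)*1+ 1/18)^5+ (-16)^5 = -1917245087567/1889568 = -1014647.31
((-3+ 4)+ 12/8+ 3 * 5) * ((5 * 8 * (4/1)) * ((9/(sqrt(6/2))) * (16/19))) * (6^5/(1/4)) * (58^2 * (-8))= -10255775664399.52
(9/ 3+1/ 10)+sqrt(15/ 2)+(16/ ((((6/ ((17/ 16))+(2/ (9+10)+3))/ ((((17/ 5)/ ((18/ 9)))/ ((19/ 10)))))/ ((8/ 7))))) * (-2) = -126381/ 197890+sqrt(30)/ 2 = 2.10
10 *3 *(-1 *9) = -270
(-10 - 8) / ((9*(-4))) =1 / 2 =0.50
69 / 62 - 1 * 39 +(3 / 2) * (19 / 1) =-291 / 31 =-9.39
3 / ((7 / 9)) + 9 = 90 / 7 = 12.86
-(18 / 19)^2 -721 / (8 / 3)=-783435 / 2888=-271.27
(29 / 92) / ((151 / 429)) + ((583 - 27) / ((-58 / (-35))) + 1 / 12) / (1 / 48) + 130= 6542464781 / 402868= 16239.72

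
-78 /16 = -39 /8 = -4.88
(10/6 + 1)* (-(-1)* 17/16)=17/6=2.83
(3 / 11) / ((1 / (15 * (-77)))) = -315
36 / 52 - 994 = -12913 / 13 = -993.31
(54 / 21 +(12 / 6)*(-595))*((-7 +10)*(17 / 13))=-423912 / 91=-4658.37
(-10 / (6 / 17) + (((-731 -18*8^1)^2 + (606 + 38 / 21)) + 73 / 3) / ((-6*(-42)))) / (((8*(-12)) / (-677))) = 899364035 / 42336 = 21243.48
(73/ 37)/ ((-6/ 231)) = -5621/ 74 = -75.96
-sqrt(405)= -9 * sqrt(5)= -20.12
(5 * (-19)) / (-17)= 95 / 17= 5.59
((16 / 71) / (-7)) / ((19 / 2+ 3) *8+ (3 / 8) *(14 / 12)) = -256 / 798679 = -0.00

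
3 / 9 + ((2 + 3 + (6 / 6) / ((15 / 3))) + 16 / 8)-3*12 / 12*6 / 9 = 83 / 15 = 5.53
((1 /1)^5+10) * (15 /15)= 11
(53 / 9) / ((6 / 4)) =106 / 27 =3.93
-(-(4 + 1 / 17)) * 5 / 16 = 345 / 272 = 1.27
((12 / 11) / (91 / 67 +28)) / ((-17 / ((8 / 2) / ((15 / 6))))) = -6432 / 1839145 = -0.00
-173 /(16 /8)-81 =-335 /2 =-167.50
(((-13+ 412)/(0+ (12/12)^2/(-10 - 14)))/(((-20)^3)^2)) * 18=-10773/4000000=-0.00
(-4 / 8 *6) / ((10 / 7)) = -21 / 10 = -2.10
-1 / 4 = -0.25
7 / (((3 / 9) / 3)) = 63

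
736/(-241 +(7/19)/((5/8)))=-3040/993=-3.06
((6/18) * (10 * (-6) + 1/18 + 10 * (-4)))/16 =-1799/864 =-2.08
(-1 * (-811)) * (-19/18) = -15409/18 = -856.06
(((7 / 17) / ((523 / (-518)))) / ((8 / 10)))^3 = -744909349625 / 5622659935768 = -0.13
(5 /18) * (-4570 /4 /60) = -2285 /432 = -5.29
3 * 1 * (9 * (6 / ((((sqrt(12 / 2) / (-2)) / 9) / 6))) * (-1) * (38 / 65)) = 110808 * sqrt(6) / 65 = 4175.74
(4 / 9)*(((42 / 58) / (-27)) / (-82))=14 / 96309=0.00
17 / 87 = 0.20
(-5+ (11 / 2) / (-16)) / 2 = -171 / 64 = -2.67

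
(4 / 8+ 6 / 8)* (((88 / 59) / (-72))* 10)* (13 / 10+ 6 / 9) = -55 / 108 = -0.51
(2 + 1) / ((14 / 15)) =45 / 14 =3.21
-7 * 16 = -112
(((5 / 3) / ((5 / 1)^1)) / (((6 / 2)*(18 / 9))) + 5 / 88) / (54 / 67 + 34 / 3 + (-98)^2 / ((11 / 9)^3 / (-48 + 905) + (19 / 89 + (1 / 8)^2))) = 700979648069 / 259154852069429184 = 0.00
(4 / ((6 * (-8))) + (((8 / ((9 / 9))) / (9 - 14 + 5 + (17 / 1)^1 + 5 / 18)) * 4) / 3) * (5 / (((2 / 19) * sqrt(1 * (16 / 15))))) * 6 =189335 * sqrt(15) / 4976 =147.37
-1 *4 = -4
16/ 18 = 8/ 9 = 0.89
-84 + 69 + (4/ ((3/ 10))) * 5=155/ 3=51.67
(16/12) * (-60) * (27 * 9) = -19440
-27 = -27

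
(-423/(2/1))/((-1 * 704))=423/1408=0.30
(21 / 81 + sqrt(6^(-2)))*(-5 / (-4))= 115 / 216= 0.53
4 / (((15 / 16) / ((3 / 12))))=1.07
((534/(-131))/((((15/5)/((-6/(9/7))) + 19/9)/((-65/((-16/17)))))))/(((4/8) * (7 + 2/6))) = -11152323/213268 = -52.29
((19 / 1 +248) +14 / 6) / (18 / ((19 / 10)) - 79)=-15352 / 3963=-3.87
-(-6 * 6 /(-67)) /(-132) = 3 /737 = 0.00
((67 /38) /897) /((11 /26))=67 /14421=0.00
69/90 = 23/30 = 0.77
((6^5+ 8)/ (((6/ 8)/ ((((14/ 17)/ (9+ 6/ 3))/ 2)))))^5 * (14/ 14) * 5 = 2459089284384766619193180160/ 55566661698801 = 44254760124231.61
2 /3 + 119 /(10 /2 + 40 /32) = 1478 /75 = 19.71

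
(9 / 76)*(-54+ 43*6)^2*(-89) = -8333604 / 19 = -438610.74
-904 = -904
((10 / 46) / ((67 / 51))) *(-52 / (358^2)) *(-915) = 3033225 / 49375181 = 0.06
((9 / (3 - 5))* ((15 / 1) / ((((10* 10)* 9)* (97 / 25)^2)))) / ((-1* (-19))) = -375 / 1430168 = -0.00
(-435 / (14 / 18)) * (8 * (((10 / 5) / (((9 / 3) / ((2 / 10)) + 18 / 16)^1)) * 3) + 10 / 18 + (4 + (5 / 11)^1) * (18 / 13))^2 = -52624.62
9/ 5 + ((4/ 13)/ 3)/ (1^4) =1.90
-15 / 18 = -5 / 6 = -0.83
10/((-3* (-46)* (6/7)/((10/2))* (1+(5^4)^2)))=175/161719164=0.00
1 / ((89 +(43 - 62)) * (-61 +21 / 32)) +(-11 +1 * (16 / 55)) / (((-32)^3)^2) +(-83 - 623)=-563569809551883177 / 798257252925440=-706.00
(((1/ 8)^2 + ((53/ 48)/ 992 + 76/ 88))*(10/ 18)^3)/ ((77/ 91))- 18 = -74853557017/ 4200159744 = -17.82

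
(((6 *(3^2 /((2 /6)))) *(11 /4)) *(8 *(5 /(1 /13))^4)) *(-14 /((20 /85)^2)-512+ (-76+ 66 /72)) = -106875672564375 /2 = -53437836282187.50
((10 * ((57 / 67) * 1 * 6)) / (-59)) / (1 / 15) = -12.98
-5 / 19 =-0.26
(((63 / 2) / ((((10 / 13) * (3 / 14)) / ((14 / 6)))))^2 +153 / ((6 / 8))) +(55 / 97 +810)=1938461357 / 9700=199841.38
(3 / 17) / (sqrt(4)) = 3 / 34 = 0.09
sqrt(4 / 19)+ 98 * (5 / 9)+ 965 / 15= 2 * sqrt(19) / 19+ 1069 / 9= 119.24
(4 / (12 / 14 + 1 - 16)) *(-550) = 1400 / 9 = 155.56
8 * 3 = 24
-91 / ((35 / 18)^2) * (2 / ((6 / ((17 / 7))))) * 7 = -23868 / 175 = -136.39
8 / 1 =8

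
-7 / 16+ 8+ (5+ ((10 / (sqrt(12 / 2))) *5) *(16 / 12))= 201 / 16+ 100 *sqrt(6) / 9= 39.78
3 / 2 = 1.50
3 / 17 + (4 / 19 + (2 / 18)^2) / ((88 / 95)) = 50539 / 121176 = 0.42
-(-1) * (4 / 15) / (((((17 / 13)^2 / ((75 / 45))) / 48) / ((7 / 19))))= 75712 / 16473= 4.60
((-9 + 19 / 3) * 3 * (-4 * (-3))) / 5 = -96 / 5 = -19.20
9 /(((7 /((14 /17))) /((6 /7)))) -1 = -11 /119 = -0.09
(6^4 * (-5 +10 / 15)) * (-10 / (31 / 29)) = 52536.77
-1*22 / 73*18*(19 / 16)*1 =-1881 / 292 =-6.44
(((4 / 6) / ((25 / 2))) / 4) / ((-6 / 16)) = -8 / 225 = -0.04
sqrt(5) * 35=35 * sqrt(5)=78.26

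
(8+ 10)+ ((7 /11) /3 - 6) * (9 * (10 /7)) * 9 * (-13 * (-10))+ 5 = -6702329 /77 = -87043.23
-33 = -33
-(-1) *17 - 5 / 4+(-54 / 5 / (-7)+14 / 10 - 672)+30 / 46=-2101549 / 3220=-652.65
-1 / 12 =-0.08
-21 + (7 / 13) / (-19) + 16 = -1242 / 247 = -5.03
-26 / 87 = -0.30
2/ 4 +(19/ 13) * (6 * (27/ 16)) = 1591/ 104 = 15.30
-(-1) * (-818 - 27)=-845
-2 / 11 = -0.18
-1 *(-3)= 3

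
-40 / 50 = -4 / 5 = -0.80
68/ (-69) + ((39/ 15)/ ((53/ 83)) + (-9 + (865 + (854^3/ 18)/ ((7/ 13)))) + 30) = 3525077319683/ 54855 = 64261732.20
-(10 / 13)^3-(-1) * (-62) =-137214 / 2197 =-62.46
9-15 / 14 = 111 / 14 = 7.93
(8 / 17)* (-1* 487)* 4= -15584 / 17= -916.71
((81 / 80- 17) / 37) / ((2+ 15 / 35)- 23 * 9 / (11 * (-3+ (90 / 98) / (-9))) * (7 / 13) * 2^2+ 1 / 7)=-24325301 / 880332120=-0.03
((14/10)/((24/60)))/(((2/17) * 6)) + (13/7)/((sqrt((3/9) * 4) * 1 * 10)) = 13 * sqrt(3)/140 + 119/24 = 5.12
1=1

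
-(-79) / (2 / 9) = 711 / 2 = 355.50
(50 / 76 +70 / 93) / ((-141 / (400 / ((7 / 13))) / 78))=-336986000 / 581343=-579.67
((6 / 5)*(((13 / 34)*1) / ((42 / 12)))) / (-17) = -78 / 10115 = -0.01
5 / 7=0.71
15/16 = 0.94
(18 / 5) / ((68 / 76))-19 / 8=1121 / 680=1.65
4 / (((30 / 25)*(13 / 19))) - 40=-1370 / 39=-35.13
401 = 401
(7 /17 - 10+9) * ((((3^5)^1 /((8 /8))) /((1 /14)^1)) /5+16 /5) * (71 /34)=-242678 /289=-839.72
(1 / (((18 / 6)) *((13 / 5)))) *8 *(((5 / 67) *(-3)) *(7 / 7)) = -200 / 871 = -0.23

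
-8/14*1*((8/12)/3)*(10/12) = -20/189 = -0.11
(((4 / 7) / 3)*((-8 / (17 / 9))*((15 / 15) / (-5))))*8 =1.29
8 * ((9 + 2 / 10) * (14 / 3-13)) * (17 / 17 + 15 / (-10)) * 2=1840 / 3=613.33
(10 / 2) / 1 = 5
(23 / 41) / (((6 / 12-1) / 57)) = -2622 / 41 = -63.95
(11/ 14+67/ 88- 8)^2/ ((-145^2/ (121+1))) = -38553525/ 159561248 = -0.24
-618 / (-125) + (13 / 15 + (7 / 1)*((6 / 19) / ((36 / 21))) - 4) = 44177 / 14250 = 3.10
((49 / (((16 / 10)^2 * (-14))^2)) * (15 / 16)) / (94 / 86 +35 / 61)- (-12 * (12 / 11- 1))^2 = -162062008167 / 138677321728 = -1.17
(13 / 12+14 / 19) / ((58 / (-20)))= -2075 / 3306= -0.63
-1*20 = -20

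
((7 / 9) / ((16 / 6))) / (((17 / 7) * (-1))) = -49 / 408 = -0.12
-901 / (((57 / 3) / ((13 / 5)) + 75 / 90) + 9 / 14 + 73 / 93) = -94.16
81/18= 9/2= 4.50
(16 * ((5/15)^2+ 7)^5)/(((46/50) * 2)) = 214748364800/1358127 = 158120.97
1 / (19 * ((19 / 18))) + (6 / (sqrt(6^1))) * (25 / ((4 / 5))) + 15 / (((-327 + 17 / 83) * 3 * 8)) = 3756041 / 78334112 + 125 * sqrt(6) / 4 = 76.59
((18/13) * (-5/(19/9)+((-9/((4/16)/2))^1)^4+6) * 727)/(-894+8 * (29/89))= -297338107095891/9797749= -30347593.83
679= 679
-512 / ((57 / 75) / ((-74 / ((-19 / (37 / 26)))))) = -17523200 / 4693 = -3733.90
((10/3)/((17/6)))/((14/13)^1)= 130/119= 1.09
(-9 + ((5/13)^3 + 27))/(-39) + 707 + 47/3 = 20626859/28561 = 722.20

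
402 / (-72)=-67 / 12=-5.58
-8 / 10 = -4 / 5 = -0.80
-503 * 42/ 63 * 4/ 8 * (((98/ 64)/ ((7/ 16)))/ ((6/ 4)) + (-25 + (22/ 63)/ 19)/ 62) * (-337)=24284654393/ 222642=109074.90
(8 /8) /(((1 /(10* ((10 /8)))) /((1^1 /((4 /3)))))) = 75 /8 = 9.38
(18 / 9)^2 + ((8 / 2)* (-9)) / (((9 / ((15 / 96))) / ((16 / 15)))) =3.33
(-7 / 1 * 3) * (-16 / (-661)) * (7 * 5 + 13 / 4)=-12852 / 661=-19.44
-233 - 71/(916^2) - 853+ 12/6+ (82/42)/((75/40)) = -286228873757/264302640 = -1082.96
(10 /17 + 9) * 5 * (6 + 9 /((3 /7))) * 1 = 22005 /17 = 1294.41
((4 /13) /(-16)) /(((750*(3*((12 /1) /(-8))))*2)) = 1 /351000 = 0.00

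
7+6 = 13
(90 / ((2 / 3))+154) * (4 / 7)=1156 / 7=165.14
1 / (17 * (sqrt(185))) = sqrt(185) / 3145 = 0.00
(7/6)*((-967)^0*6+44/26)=350/39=8.97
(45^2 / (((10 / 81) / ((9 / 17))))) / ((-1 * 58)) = -295245 / 1972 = -149.72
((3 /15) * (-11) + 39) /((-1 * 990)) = -92 /2475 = -0.04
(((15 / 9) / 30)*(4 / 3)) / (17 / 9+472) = 2 / 12795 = 0.00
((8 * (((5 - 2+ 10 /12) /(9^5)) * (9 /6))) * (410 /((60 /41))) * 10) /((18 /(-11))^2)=23391115 /28697814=0.82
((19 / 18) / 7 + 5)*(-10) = -3245 / 63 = -51.51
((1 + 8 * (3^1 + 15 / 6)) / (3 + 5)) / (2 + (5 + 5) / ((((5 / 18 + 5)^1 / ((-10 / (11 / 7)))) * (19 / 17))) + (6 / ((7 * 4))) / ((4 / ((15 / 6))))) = -2501730 / 3849011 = -0.65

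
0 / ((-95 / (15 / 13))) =0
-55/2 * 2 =-55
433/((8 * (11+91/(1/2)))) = 433/1544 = 0.28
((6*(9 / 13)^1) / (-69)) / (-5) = 18 / 1495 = 0.01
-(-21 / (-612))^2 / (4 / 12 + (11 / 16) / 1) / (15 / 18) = -2 / 1445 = -0.00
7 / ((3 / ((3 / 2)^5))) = 567 / 32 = 17.72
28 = 28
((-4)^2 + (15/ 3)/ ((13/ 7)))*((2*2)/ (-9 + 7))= -486/ 13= -37.38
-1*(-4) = 4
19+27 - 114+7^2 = -19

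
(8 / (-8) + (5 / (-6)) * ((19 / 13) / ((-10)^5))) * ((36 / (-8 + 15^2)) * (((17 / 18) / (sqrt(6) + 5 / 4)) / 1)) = 26519677 / 600873000 - 26519677 * sqrt(6) / 751091250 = -0.04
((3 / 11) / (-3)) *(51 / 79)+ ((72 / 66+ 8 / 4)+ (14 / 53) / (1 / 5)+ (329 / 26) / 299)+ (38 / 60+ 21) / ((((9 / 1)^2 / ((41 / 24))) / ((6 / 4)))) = 35356815781351 / 6960435973920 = 5.08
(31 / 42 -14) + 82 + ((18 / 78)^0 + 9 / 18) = 1475 / 21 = 70.24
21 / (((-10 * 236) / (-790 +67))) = 15183 / 2360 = 6.43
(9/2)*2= 9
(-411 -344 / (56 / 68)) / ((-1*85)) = 5801 / 595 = 9.75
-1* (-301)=301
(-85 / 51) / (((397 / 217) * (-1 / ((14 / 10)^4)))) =521017 / 148875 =3.50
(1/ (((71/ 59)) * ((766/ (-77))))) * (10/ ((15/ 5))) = -22715/ 81579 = -0.28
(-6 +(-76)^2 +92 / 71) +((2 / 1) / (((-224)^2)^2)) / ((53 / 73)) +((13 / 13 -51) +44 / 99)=243930969185236535 / 42632304132096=5721.74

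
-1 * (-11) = 11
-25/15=-5/3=-1.67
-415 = -415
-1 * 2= -2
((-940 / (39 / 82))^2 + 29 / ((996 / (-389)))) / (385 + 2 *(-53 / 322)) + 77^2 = 502997964583429 / 31273925904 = 16083.62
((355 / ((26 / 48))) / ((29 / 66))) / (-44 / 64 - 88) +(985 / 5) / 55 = -11801633 / 891605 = -13.24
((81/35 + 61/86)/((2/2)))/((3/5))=9101/1806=5.04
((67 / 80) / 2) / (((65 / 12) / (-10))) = -201 / 260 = -0.77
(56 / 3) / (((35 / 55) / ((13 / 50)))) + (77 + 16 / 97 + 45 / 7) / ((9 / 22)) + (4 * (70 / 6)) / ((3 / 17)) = 72783664 / 152775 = 476.41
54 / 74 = 27 / 37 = 0.73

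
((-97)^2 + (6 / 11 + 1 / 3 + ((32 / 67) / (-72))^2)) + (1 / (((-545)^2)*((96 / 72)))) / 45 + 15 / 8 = 447250530973801091 / 47520423819000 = 9411.75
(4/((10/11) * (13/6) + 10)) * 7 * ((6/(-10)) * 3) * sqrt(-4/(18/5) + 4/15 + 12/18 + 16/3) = -5544 * sqrt(290)/9875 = -9.56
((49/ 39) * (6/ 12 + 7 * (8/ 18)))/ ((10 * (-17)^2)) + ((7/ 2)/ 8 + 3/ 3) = 1.44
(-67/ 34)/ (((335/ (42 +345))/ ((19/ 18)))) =-817/ 340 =-2.40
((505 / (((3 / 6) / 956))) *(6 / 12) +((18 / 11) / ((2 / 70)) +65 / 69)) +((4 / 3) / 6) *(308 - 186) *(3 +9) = 366721133 / 759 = 483163.55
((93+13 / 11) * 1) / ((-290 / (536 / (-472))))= 34706 / 94105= 0.37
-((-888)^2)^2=-621801639936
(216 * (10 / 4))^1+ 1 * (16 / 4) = 544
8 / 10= 4 / 5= 0.80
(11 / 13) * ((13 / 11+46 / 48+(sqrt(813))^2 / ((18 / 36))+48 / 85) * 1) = 36548137 / 26520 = 1378.13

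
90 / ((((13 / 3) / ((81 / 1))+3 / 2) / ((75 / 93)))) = 218700 / 4681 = 46.72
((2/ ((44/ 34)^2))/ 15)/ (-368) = -289/ 1335840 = -0.00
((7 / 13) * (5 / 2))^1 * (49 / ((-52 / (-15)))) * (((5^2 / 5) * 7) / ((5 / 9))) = 1620675 / 1352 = 1198.72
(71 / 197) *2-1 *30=-5768 / 197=-29.28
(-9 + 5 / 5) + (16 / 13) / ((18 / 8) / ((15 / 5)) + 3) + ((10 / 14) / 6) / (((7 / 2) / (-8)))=-75904 / 9555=-7.94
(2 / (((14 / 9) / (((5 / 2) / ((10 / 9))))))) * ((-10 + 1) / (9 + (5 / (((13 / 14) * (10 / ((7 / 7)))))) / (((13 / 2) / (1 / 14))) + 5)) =-13689 / 7364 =-1.86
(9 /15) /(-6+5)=-3 /5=-0.60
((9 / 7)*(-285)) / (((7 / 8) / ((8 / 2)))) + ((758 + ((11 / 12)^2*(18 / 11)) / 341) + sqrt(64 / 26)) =-11144575 / 12152 + 4*sqrt(26) / 13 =-915.53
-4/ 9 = -0.44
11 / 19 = 0.58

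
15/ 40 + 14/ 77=0.56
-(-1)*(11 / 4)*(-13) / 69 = -143 / 276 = -0.52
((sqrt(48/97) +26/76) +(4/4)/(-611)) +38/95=4 * sqrt(291)/97 +85961/116090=1.44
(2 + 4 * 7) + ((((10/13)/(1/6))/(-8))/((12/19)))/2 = 6145/208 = 29.54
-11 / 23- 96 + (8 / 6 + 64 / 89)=-579869 / 6141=-94.43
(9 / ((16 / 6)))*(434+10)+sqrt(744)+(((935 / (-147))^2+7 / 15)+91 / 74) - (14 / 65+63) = 1504.71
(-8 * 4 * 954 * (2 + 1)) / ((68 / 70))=-1602720 / 17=-94277.65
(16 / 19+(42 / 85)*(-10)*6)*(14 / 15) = -130256 / 4845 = -26.88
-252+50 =-202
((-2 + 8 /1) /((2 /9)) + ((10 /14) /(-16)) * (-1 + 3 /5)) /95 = 1513 /5320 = 0.28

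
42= 42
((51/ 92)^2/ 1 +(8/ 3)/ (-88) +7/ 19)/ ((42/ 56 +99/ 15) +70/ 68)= 291141575/ 3779859468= 0.08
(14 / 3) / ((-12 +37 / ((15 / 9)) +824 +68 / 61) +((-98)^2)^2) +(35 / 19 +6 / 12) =7511373297077 / 3207103136214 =2.34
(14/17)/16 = 7/136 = 0.05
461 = 461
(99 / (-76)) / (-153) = 11 / 1292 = 0.01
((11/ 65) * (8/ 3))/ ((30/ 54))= 264/ 325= 0.81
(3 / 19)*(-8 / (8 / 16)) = -2.53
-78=-78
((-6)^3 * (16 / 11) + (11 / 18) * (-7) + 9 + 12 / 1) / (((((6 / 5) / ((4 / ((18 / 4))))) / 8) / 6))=-9423520 / 891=-10576.34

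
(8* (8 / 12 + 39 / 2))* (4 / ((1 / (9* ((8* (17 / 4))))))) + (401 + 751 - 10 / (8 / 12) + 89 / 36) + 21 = 7150769 / 36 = 198632.47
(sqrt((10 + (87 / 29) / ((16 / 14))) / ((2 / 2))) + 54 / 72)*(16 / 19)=12 / 19 + 4*sqrt(202) / 19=3.62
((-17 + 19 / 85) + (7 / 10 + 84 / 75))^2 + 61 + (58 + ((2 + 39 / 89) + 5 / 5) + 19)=23479042841 / 64302500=365.13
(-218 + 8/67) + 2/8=-58325/268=-217.63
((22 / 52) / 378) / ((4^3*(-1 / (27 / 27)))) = -11 / 628992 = -0.00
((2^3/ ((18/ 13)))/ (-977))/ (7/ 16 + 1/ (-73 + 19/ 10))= -0.01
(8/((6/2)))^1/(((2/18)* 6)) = 4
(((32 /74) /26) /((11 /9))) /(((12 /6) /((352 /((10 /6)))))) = 1.44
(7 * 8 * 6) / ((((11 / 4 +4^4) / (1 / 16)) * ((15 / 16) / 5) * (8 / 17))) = 952 / 1035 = 0.92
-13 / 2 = -6.50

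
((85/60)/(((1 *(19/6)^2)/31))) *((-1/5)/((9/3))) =-527/1805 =-0.29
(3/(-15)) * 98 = -19.60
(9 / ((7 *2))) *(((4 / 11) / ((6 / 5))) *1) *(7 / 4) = 15 / 44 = 0.34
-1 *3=-3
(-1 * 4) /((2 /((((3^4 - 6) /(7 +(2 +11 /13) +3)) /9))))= -1.30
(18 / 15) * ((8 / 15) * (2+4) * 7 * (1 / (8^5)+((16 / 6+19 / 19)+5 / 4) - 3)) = 1318933 / 25600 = 51.52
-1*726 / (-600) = 121 / 100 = 1.21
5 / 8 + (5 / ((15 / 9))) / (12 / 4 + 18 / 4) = 41 / 40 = 1.02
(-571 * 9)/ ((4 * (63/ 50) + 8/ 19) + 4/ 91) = -74044425/ 79318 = -933.51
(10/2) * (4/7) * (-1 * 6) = -120/7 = -17.14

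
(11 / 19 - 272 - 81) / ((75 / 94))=-209808 / 475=-441.70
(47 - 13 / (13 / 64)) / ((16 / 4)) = -17 / 4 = -4.25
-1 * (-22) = 22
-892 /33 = -27.03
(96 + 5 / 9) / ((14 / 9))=869 / 14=62.07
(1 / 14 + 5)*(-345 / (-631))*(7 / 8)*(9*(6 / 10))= 132273 / 10096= 13.10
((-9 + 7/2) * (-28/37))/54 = 77/999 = 0.08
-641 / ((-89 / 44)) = 28204 / 89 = 316.90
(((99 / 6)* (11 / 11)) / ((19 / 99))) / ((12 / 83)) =90387 / 152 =594.65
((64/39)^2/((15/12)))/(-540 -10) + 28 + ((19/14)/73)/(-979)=484146845699/17293389750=28.00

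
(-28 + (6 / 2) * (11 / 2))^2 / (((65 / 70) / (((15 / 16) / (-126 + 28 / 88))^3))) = -19010673 / 321603423232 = -0.00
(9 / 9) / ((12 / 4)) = 1 / 3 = 0.33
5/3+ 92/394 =1123/591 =1.90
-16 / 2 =-8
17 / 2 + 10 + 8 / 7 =275 / 14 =19.64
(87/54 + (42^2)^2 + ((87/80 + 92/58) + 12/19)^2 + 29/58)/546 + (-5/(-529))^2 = 2175394233592737119503/381708321430924800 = 5699.10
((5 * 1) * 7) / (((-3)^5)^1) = -35 / 243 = -0.14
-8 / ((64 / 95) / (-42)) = 498.75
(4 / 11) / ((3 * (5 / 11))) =4 / 15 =0.27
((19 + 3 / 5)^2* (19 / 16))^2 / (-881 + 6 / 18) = -6243279483 / 26420000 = -236.31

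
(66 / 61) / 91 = 66 / 5551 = 0.01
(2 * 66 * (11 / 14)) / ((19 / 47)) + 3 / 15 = 256.76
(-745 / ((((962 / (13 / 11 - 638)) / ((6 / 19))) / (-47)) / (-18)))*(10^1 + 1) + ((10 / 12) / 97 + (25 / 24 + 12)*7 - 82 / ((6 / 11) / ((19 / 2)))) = 30806206164125 / 21275592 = 1447960.00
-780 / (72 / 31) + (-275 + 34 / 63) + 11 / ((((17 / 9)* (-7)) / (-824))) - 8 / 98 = 1126609 / 14994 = 75.14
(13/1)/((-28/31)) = -403/28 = -14.39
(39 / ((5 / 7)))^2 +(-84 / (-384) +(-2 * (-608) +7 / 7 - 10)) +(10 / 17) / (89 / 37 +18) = 8601313801 / 2053600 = 4188.41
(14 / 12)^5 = 16807 / 7776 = 2.16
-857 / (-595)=857 / 595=1.44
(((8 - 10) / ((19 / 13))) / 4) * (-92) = 598 / 19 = 31.47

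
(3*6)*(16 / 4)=72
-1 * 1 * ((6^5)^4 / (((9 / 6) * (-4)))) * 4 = 2437438960041984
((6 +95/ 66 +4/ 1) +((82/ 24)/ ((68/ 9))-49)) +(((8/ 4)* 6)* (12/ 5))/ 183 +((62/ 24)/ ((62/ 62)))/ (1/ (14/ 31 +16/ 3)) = -180740911/ 8213040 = -22.01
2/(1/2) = 4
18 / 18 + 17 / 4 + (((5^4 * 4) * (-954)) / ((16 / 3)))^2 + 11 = 199976660172.50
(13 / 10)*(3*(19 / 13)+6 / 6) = 7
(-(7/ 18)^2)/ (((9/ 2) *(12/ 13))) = -0.04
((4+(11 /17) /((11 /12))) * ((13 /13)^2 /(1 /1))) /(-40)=-0.12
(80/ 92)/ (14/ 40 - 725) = -400/ 333339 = -0.00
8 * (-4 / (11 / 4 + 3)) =-5.57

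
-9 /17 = -0.53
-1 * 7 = -7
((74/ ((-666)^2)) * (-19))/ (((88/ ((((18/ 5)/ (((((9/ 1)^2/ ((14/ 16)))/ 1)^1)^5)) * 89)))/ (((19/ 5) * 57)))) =-10259849957/ 27901059095730585600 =-0.00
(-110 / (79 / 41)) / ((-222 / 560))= 1262800 / 8769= 144.01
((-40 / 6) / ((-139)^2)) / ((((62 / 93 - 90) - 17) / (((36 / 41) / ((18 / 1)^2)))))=20 / 2274294231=0.00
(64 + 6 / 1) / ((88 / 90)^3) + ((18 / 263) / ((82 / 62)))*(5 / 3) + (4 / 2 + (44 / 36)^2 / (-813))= 2327793995850365 / 30244276754208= 76.97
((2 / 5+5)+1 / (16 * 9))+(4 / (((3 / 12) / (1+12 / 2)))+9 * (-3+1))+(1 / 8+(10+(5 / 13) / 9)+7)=363713 / 3120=116.57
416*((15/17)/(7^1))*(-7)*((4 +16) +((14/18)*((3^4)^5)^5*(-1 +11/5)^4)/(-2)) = 324168337520269271131285758933537655559444014462852992/2125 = 152549805891891421708840400000000000000000000000000.00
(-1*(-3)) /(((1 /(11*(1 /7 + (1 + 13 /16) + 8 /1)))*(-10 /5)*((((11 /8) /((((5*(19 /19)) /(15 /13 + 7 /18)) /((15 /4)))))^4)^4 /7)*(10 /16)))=-1.09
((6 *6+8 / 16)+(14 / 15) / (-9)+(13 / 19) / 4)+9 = 467521 / 10260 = 45.57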